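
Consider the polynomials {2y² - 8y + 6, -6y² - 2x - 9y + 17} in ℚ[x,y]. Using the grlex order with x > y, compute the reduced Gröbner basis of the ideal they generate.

G = {y² - 4y + 3, x + 33/2y - 35/2}

f_1 = 2y² - 8y + 6, LT = y².
f_2 = -6y² - 2x - 9y + 17, LT = y².

S(f_1,f_2): lcm = y². S = -⅓x - 11/2y + 35/6.
  reduce S modulo (f_1, f_2):
  remainder -⅓x - 11/2y + 35/6 ≠ 0; add g_3 = -⅓x - 11/2y + 35/6 to the basis.

The other S-polynomials (S(f_1,g_3), S(f_2,g_3)) all reduce to 0 modulo the current basis, so we have a Gröbner basis.
Inter-reduce: drop elements whose leading term is divisible by another's, tail-reduce, and make monic.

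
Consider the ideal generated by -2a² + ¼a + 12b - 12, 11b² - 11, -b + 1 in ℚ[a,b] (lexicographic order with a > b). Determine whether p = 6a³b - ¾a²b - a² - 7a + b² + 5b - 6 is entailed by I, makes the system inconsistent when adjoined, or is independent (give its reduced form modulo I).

First compute the reduced Gröbner basis of I by Buchberger's algorithm.
f_1 = -2a² + ¼a + 12b - 12, LT = a².
f_2 = 11b² - 11, LT = b².
f_3 = -b + 1, LT = b.

The S-polynomials (S(f_1,f_2), S(f_1,f_3), S(f_2,f_3)) all reduce to 0 modulo the current basis, so we have a Gröbner basis.
Inter-reduce: drop elements whose leading term is divisible by another's, tail-reduce, and make monic.
Reduced Gröbner basis: {a² - ⅛a, b - 1}.
Label its elements g_1 = a² - ⅛a, g_2 = b - 1.

Reduce p = 6a³b - ¾a²b - a² - 7a + b² + 5b - 6 modulo G:
  leading term a³b: subtract (6ab)·g_1 from 6a³b - ¾a²b - a² - 7a + b² + 5b - 6 → -a² - 7a + b² + 5b - 6
  leading term a²: subtract (-1)·g_1 from -a² - 7a + b² + 5b - 6 → -57/8a + b² + 5b - 6
  leading term a: no divisor's leading term divides it; move -57/8a to the remainder.
  leading term b²: subtract (b)·g_2 from b² + 5b - 6 → 6b - 6
  leading term b: subtract (6)·g_2 from 6b - 6 → 0
  normal form = -57/8a.
The normal form is nonzero, so p ∉ I. Since p minus its normal form lies in I, I + (p) = I + (r) where r = -57/8a; decide whether this ideal is the whole ring.
Run Buchberger on G together with r (pairs among the g_i already reduce to 0 since G is a Gröbner basis):
g_1 = a² - ⅛a, LT = a².
g_2 = b - 1, LT = b.
r = -57/8a, LT = a.

The S-polynomials (S(g_1,g_2), S(g_1,r), S(g_2,r)) all reduce to 0 modulo the current basis, so we have a Gröbner basis.
Inter-reduce: drop elements whose leading term is divisible by another's, tail-reduce, and make monic.
Reduced Gröbner basis: {a, b - 1}.
The reduced Gröbner basis of I + (p) is {a, b - 1} ≠ {1}, a proper ideal, so the enlarged system stays consistent: p is independent of I, with normal form -57/8a.

6a³b - ¾a²b - a² - 7a + b² + 5b - 6 is independent of I; its normal form modulo I is -57/8a.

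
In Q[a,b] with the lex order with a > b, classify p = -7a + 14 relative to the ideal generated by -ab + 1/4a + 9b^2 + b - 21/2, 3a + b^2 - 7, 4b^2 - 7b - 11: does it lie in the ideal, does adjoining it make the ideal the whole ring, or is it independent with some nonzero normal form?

-7a + 14 lies in I (it reduces to 0).

First compute the reduced Gröbner basis of I by Buchberger's algorithm.
f_1 = -ab + 1/4a + 9b^2 + b - 21/2, LT = ab.
f_2 = 3a + b^2 - 7, LT = a.
f_3 = 4b^2 - 7b - 11, LT = b^2.

S(f_1,f_2): lcm = ab. S = -1/4a - 1/3b^3 - 9b^2 + 4/3b + 21/2.
  leading term a: subtract (-1/12)·f_2 from -1/4a - 1/3b^3 - 9b^2 + 4/3b + 21/2 → -1/3b^3 - 107/12b^2 + 4/3b + 119/12
  leading term b^3: subtract (-1/12b)·f_3 from -1/3b^3 - 107/12b^2 + 4/3b + 119/12 → -19/2b^2 + 5/12b + 119/12
  leading term b^2: subtract (-19/8)·f_3 from -19/2b^2 + 5/12b + 119/12 → -389/24b - 389/24
  leading term b: no divisor's leading term divides it; move -389/24b to the remainder.
  leading term 1: no divisor's leading term divides it; move -389/24 to the remainder.
  remainder -389/24b - 389/24 ≠ 0; add h_4 = -389/24b - 389/24 to the basis.

The other S-polynomials (S(f_1,f_3), S(f_2,f_3), S(f_1,h_4), S(f_2,h_4), S(f_3,h_4)) all reduce to 0 modulo the current basis, so we have a Gröbner basis.
Inter-reduce: drop elements whose leading term is divisible by another's, tail-reduce, and make monic.
Reduced Gröbner basis: {a - 2, b + 1}.
Label its elements g_1 = a - 2, g_2 = b + 1.

Reduce p = -7a + 14 modulo G:
  leading term a: subtract (-7)·g_1 from -7a + 14 → 0
  normal form = 0.
Since the normal form is 0, p ∈ I.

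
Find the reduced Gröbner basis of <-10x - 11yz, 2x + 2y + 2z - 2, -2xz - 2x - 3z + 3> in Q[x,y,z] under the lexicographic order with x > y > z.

G = {x - 11/21z^2 + 55/42z - 11/14, y + 11/21z^2 - 13/42z - 3/14, z^3 - 3/2z^2 + 41/22z - 15/11}

f_1 = -10x - 11yz, LT = x.
f_2 = 2x + 2y + 2z - 2, LT = x.
f_3 = -2xz - 2x - 3z + 3, LT = xz.

S(f_1,f_2): lcm = x. S = 11/10yz - y - z + 1.
  leading term yz: no divisor's leading term divides it; move 11/10yz to the remainder.
  leading term y: no divisor's leading term divides it; move -y to the remainder.
  leading term z: no divisor's leading term divides it; move -z to the remainder.
  leading term 1: no divisor's leading term divides it; move 1 to the remainder.
  remainder 11/10yz - y - z + 1 ≠ 0; add g_4 = 11/10yz - y - z + 1 to the basis.

S(f_1,f_3): lcm = xz. S = -x + 11/10yz^2 - 3/2z + 3/2.
  leading term x: subtract (1/10)·f_1 from -x + 11/10yz^2 - 3/2z + 3/2 → 11/10yz^2 + 11/10yz - 3/2z + 3/2
  leading term yz^2: subtract (z)·g_4 from 11/10yz^2 + 11/10yz - 3/2z + 3/2 → 21/10yz + z^2 - 5/2z + 3/2
  leading term yz: subtract (21/11)·g_4 from 21/10yz + z^2 - 5/2z + 3/2 → 21/11y + z^2 - 13/22z - 9/22
  leading term y: no divisor's leading term divides it; move 21/11y to the remainder.
  leading term z^2: no divisor's leading term divides it; move z^2 to the remainder.
  leading term z: no divisor's leading term divides it; move -13/22z to the remainder.
  leading term 1: no divisor's leading term divides it; move -9/22 to the remainder.
  remainder 21/11y + z^2 - 13/22z - 9/22 ≠ 0; add g_5 = 21/11y + z^2 - 13/22z - 9/22 to the basis.

S(g_4,g_5): lcm = yz. S = -10/11y - 11/21z^3 + 13/42z^2 - 107/154z + 10/11.
  leading term y: subtract (-10/21)·g_5 from -10/11y - 11/21z^3 + 13/42z^2 - 107/154z + 10/11 → -11/21z^3 + 11/14z^2 - 41/42z + 5/7
  leading term z^3: no divisor's leading term divides it; move -11/21z^3 to the remainder.
  leading term z^2: no divisor's leading term divides it; move 11/14z^2 to the remainder.
  leading term z: no divisor's leading term divides it; move -41/42z to the remainder.
  leading term 1: no divisor's leading term divides it; move 5/7 to the remainder.
  remainder -11/21z^3 + 11/14z^2 - 41/42z + 5/7 ≠ 0; add g_6 = -11/21z^3 + 11/14z^2 - 41/42z + 5/7 to the basis.

The other S-polynomials (S(f_2,f_3), S(f_1,g_4), S(f_2,g_4), S(f_3,g_4), S(f_1,g_5), S(f_2,g_5), S(f_3,g_5), S(f_1,g_6), S(f_2,g_6), S(f_3,g_6), S(g_4,g_6), S(g_5,g_6)) all reduce to 0 modulo the current basis, so we have a Gröbner basis.
Inter-reduce: drop elements whose leading term is divisible by another's, tail-reduce, and make monic.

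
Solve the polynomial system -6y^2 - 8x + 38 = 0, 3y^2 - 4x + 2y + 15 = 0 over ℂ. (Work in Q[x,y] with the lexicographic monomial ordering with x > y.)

Compute a lex Gröbner basis by Buchberger's algorithm.
f_1 = -8x - 6y^2 + 38, LT = x.
f_2 = -4x + 3y^2 + 2y + 15, LT = x.

S(f_1,f_2): lcm = x. S = 3/2y^2 + 1/2y - 1.
  leading term y^2: no divisor's leading term divides it; move 3/2y^2 to the remainder.
  leading term y: no divisor's leading term divides it; move 1/2y to the remainder.
  leading term 1: no divisor's leading term divides it; move -1 to the remainder.
  remainder 3/2y^2 + 1/2y - 1 ≠ 0; add h_3 = 3/2y^2 + 1/2y - 1 to the basis.

The other S-polynomials (S(f_1,h_3), S(f_2,h_3)) all reduce to 0 modulo the current basis, so we have a Gröbner basis.
Inter-reduce: drop elements whose leading term is divisible by another's, tail-reduce, and make monic.
Reduced Gröbner basis: {x - 1/4y - 17/4, y^2 + 1/3y - 2/3}.

A lex Gröbner basis eliminates variables successively. Here y^2 + 1/3y - 2/3 depends only on y, with roots {-1, 2/3}; lifting each root through the earlier basis elements recovers the full solutions.
  y = -1: the earlier basis element becomes x - 4 = 0, giving x = 4 — point (4, -1).
  y = 2/3: the earlier basis element becomes x - 53/12 = 0, giving x = 53/12 — point (53/12, 2/3).
Check: every point annihilates each of the original generators.
A lex Gröbner basis triangularizes the system, enabling back-substitution.

{(4, -1), (53/12, 2/3)}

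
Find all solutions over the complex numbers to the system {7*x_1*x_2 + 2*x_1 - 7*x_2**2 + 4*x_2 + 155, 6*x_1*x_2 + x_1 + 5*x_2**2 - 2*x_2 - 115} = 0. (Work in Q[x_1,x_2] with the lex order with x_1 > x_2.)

{(0, 5), (-1896/11 + 402*sqrt(555)/55, -26/11 - sqrt(555)/11), (-1896/11 - 402*sqrt(555)/55, -26/11 + sqrt(555)/11)}

Compute a lex Gröbner basis by Buchberger's algorithm.
f_1 = 7*x_1*x_2 + 2*x_1 - 7*x_2**2 + 4*x_2 + 155, LT = x_1*x_2.
f_2 = 6*x_1*x_2 + x_1 + 5*x_2**2 - 2*x_2 - 115, LT = x_1*x_2.

S(f_1,f_2): lcm = x_1*x_2. S = 5/42*x_1 - 11/6*x_2**2 + 19/21*x_2 + 1735/42.
  reduce S modulo (f_1, f_2):
  remainder 5/42*x_1 - 11/6*x_2**2 + 19/21*x_2 + 1735/42 ≠ 0; add h_3 = 5/42*x_1 - 11/6*x_2**2 + 19/21*x_2 + 1735/42 to the basis.

S(f_1,h_3): lcm = x_1*x_2. S = 2/7*x_1 + 77/5*x_2**3 - 43/5*x_2**2 - 2425/7*x_2 + 155/7.
  reduce S modulo (f_1, f_2, h_3):
  remainder 77/5*x_2**3 - 21/5*x_2**2 - 1743/5*x_2 - 77 ≠ 0; add h_4 = 77/5*x_2**3 - 21/5*x_2**2 - 1743/5*x_2 - 77 to the basis.

The other S-polynomials (S(f_2,h_3), S(f_1,h_4), S(f_2,h_4), S(h_3,h_4)) all reduce to 0 modulo the current basis, so we have a Gröbner basis.
Inter-reduce: drop elements whose leading term is divisible by another's, tail-reduce, and make monic.
Reduced Gröbner basis: {x_1 - 77/5*x_2**2 + 38/5*x_2 + 347, x_2**3 - 3/11*x_2**2 - 249/11*x_2 - 5}.

From the last basis element, x_2**3 - 3/11*x_2**2 - 249/11*x_2 - 5 = 0, so x_2 takes values in {5, -26/11 - sqrt(555)/11, -26/11 + sqrt(555)/11}. Each choice, substituted upward through the basis, yields the corresponding point(s) of the solution set.
  x_2 = 5: the earlier basis element becomes x_1 = 0, giving x_1 = 0 — point (0, 5).
  x_2 = -26/11 - sqrt(555)/11: the earlier basis element becomes x_1 - 402*sqrt(555)/55 + 1896/11 = 0, giving x_1 = -1896/11 + 402*sqrt(555)/55 — point (-1896/11 + 402*sqrt(555)/55, -26/11 - sqrt(555)/11).
  x_2 = -26/11 + sqrt(555)/11: the earlier basis element becomes x_1 + 402*sqrt(555)/55 + 1896/11 = 0, giving x_1 = -1896/11 - 402*sqrt(555)/55 — point (-1896/11 - 402*sqrt(555)/55, -26/11 + sqrt(555)/11).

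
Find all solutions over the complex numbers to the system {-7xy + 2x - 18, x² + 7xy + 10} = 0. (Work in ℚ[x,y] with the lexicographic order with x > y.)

{(2, -1), (-4, 13/14)}

Compute a lex Gröbner basis by Buchberger's algorithm.
f_1 = -7xy + 2x - 18, LT = xy.
f_2 = x² + 7xy + 10, LT = x².

S(f_1,f_2): lcm = x²y. S = -2/7x² - 7xy² + 18/7x - 10y.
  leading term x²: subtract (-2/7)·f_2 from -2/7x² - 7xy² + 18/7x - 10y → -7xy² + 2xy + 18/7x - 10y + 20/7
  leading term xy²: subtract (y)·f_1 from -7xy² + 2xy + 18/7x - 10y + 20/7 → 18/7x + 8y + 20/7
  leading term x: no divisor's leading term divides it; move 18/7x to the remainder.
  leading term y: no divisor's leading term divides it; move 8y to the remainder.
  leading term 1: no divisor's leading term divides it; move 20/7 to the remainder.
  remainder 18/7x + 8y + 20/7 ≠ 0; add h_3 = 18/7x + 8y + 20/7 to the basis.

S(f_1,h_3): lcm = xy. S = -2/7x - 28/9y² - 10/9y + 18/7.
  leading term x: subtract (-1/9)·h_3 from -2/7x - 28/9y² - 10/9y + 18/7 → -28/9y² - 2/9y + 26/9
  leading term y²: no divisor's leading term divides it; move -28/9y² to the remainder.
  leading term y: no divisor's leading term divides it; move -2/9y to the remainder.
  leading term 1: no divisor's leading term divides it; move 26/9 to the remainder.
  remainder -28/9y² - 2/9y + 26/9 ≠ 0; add h_4 = -28/9y² - 2/9y + 26/9 to the basis.

The other S-polynomials (S(f_2,h_3), S(f_1,h_4), S(f_2,h_4), S(h_3,h_4)) all reduce to 0 modulo the current basis, so we have a Gröbner basis.
Inter-reduce: drop elements whose leading term is divisible by another's, tail-reduce, and make monic.
Reduced Gröbner basis: {x + 28/9y + 10/9, y² + 1/14y - 13/14}.

A lex Gröbner basis eliminates variables successively. Here y² + 1/14y - 13/14 depends only on y, with roots {-1, 13/14}; lifting each root through the earlier basis elements recovers the full solutions.
  y = -1: the earlier basis element becomes x - 2 = 0, giving x = 2 — point (2, -1).
  y = 13/14: the earlier basis element becomes x + 4 = 0, giving x = -4 — point (-4, 13/14).
Check: every point annihilates each of the original generators.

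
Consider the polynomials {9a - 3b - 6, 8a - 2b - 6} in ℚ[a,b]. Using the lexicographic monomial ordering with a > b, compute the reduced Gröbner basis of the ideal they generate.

f_1 = 9a - 3b - 6, LT = a.
f_2 = 8a - 2b - 6, LT = a.

S(f_1,f_2): lcm = a. S = -1/12b + 1/12.
  leading term b: no divisor's leading term divides it; move -1/12b to the remainder.
  leading term 1: no divisor's leading term divides it; move 1/12 to the remainder.
  remainder -1/12b + 1/12 ≠ 0; add g_3 = -1/12b + 1/12 to the basis.

The other S-polynomials (S(f_1,g_3), S(f_2,g_3)) all reduce to 0 modulo the current basis, so we have a Gröbner basis.
Inter-reduce: drop elements whose leading term is divisible by another's, tail-reduce, and make monic.

G = {a - 1, b - 1}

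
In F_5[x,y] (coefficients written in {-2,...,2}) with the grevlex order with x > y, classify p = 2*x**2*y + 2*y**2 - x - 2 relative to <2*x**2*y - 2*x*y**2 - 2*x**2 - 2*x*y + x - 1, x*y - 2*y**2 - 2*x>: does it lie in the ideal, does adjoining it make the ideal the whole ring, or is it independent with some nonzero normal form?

2*x**2*y + 2*y**2 - x - 2 lies in I (it reduces to 0).

First compute the reduced Gröbner basis of I by Buchberger's algorithm.
f_1 = 2*x**2*y - 2*x*y**2 - 2*x**2 - 2*x*y + x - 1, LT = x**2*y.
f_2 = x*y - 2*y**2 - 2*x, LT = x*y.

S(f_1,f_2): lcm = x**2*y. S = x*y**2 + x**2 - x*y - 2*x + 2.
  reduce S modulo (f_1, f_2):
  remainder 2*y**3 + x**2 + 2*y**2 + 2 ≠ 0; add h_3 = 2*y**3 + x**2 + 2*y**2 + 2 to the basis.

S(f_1,h_3): lcm = x**2*y**3. S = -x*y**4 + 2*x**4 - 2*x**2*y**2 - x*y**3 - 2*x*y**2 - x**2 + 2*y**2.
  reduce S modulo (f_1, f_2, h_3):
  remainder 2*x**4 + 2*x**2 - 2*x - 2*y - 2 ≠ 0; add h_4 = 2*x**4 + 2*x**2 - 2*x - 2*y - 2 to the basis.

S(f_2,h_3): lcm = x*y**3. S = -2*y**4 + 2*x**3 + 2*x*y**2 - x.
  reduce S modulo (f_1, f_2, h_3, h_4):
  remainder 2*x**3 + 2*x**2 + y**2 + 2*y ≠ 0; add h_5 = 2*x**3 + 2*x**2 + y**2 + 2*y to the basis.

The other S-polynomials (S(f_1,h_4), S(f_2,h_4), S(h_3,h_4), S(f_1,h_5), S(f_2,h_5), S(h_3,h_5), S(h_4,h_5)) all reduce to 0 modulo the current basis, so we have a Gröbner basis.
Inter-reduce: drop elements whose leading term is divisible by another's, tail-reduce, and make monic.
Reduced Gröbner basis: {x**3 + x**2 - 2*y**2 + y, y**3 - 2*x**2 + y**2 + 1, x*y - 2*y**2 - 2*x}.
Label its elements g_1 = x**3 + x**2 - 2*y**2 + y, g_2 = y**3 - 2*x**2 + y**2 + 1, g_3 = x*y - 2*y**2 - 2*x.

Reduce p = 2*x**2*y + 2*y**2 - x - 2 modulo G:
  leading term x**2*y: subtract (2*x)·g_3 from 2*x**2*y + 2*y**2 - x - 2 → -x*y**2 - x**2 + 2*y**2 - x - 2
  leading term x*y**2: subtract (-y)·g_3 from -x*y**2 - x**2 + 2*y**2 - x - 2 → -2*y**3 - x**2 - 2*x*y + 2*y**2 - x - 2
  leading term y**3: subtract (-2)·g_2 from -2*y**3 - x**2 - 2*x*y + 2*y**2 - x - 2 → -2*x*y - y**2 - x
  leading term x*y: subtract (-2)·g_3 from -2*x*y - y**2 - x → 0
  normal form = 0.
Since the normal form is 0, p ∈ I.

The remainder on division by a Gröbner basis is unique — it is the normal form.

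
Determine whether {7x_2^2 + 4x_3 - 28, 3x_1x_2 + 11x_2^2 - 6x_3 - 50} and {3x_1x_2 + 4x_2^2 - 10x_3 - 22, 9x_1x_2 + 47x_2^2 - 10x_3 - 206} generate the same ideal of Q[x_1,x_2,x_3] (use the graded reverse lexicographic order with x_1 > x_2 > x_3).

Since reduced Gröbner bases are canonical representatives of ideals under a given ordering, it suffices to compute and compare them.
Buchberger on the first generating set:
f_1 = 7x_2^2 + 4x_3 - 28, LT = x_2^2.
f_2 = 3x_1x_2 + 11x_2^2 - 6x_3 - 50, LT = x_1x_2.

S(f_1,f_2): lcm = x_1x_2^2. S = -11/3x_2^3 + 4/7x_1x_3 + 2x_2x_3 - 4x_1 + 50/3x_2.
  reduce S modulo (f_1, f_2):
  remainder 4/7x_1x_3 + 86/21x_2x_3 - 4x_1 + 2x_2 ≠ 0; add g_3 = 4/7x_1x_3 + 86/21x_2x_3 - 4x_1 + 2x_2 to the basis.

The other S-polynomials (S(f_1,g_3), S(f_2,g_3)) all reduce to 0 modulo the current basis, so we have a Gröbner basis.
Inter-reduce: drop elements whose leading term is divisible by another's, tail-reduce, and make monic.
Reduced Gröbner basis: {x_1x_2 - 86/21x_3 - 2, x_2^2 + 4/7x_3 - 4, x_1x_3 + 43/6x_2x_3 - 7x_1 + 7/2x_2}.

Buchberger on the second generating set:
h_1 = 3x_1x_2 + 4x_2^2 - 10x_3 - 22, LT = x_1x_2.
h_2 = 9x_1x_2 + 47x_2^2 - 10x_3 - 206, LT = x_1x_2.

S(h_1,h_2): lcm = x_1x_2. S = -35/9x_2^2 - 20/9x_3 + 140/9.
  reduce S modulo (h_1, h_2):
  remainder -35/9x_2^2 - 20/9x_3 + 140/9 ≠ 0; add k_3 = -35/9x_2^2 - 20/9x_3 + 140/9 to the basis.

S(h_1,k_3): lcm = x_1x_2^2. S = 4/3x_2^3 - 4/7x_1x_3 - 10/3x_2x_3 + 4x_1 - 22/3x_2.
  reduce S modulo (h_1, h_2, k_3):
  remainder -4/7x_1x_3 - 86/21x_2x_3 + 4x_1 - 2x_2 ≠ 0; add k_4 = -4/7x_1x_3 - 86/21x_2x_3 + 4x_1 - 2x_2 to the basis.

The other S-polynomials (S(h_2,k_3), S(h_1,k_4), S(h_2,k_4), S(k_3,k_4)) all reduce to 0 modulo the current basis, so we have a Gröbner basis.
Inter-reduce: drop elements whose leading term is divisible by another's, tail-reduce, and make monic.
Reduced Gröbner basis: {x_1x_2 - 86/21x_3 - 2, x_2^2 + 4/7x_3 - 4, x_1x_3 + 43/6x_2x_3 - 7x_1 + 7/2x_2}.

The two bases agree; hence the ideals are identical.
The same test decides containment: I ⊆ J iff every generator of I reduces to 0 modulo a Gröbner basis of J.

Yes, the ideals are equal.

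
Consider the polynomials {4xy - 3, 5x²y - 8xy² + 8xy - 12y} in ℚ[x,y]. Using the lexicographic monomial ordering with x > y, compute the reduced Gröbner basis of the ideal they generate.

G = {x - 24/5y + 8/5, y² - ⅓y - 5/32}

f_1 = 4xy - 3, LT = xy.
f_2 = 5x²y - 8xy² + 8xy - 12y, LT = x²y.

S(f_1,f_2): lcm = x²y. S = 8/5xy² - 8/5xy - ¾x + 12/5y.
  leading term xy²: subtract (⅖y)·f_1 from 8/5xy² - 8/5xy - ¾x + 12/5y → -8/5xy - ¾x + 18/5y
  leading term xy: subtract (-⅖)·f_1 from -8/5xy - ¾x + 18/5y → -¾x + 18/5y - 6/5
  leading term x: no divisor's leading term divides it; move -¾x to the remainder.
  leading term y: no divisor's leading term divides it; move 18/5y to the remainder.
  leading term 1: no divisor's leading term divides it; move -6/5 to the remainder.
  remainder -¾x + 18/5y - 6/5 ≠ 0; add g_3 = -¾x + 18/5y - 6/5 to the basis.

S(f_1,g_3): lcm = xy. S = 24/5y² - 8/5y - ¾.
  leading term y²: no divisor's leading term divides it; move 24/5y² to the remainder.
  leading term y: no divisor's leading term divides it; move -8/5y to the remainder.
  leading term 1: no divisor's leading term divides it; move -¾ to the remainder.
  remainder 24/5y² - 8/5y - ¾ ≠ 0; add g_4 = 24/5y² - 8/5y - ¾ to the basis.

The other S-polynomials (S(f_2,g_3), S(f_1,g_4), S(f_2,g_4), S(g_3,g_4)) all reduce to 0 modulo the current basis, so we have a Gröbner basis.
Inter-reduce: drop elements whose leading term is divisible by another's, tail-reduce, and make monic.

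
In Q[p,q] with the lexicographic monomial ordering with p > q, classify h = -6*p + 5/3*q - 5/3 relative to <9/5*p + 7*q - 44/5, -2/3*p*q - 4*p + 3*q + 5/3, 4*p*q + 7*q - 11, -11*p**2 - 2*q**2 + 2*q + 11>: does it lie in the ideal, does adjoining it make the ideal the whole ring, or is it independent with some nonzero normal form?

First compute the reduced Gröbner basis of I by Buchberger's algorithm.
f_1 = 9/5*p + 7*q - 44/5, LT = p.
f_2 = -2/3*p*q - 4*p + 3*q + 5/3, LT = p*q.
f_3 = 4*p*q + 7*q - 11, LT = p*q.
f_4 = -11*p**2 - 2*q**2 + 2*q + 11, LT = p**2.

S(f_1,f_2): lcm = p*q. S = -6*p + 35/9*q**2 - 7/18*q + 5/2.
  reduce S modulo (f_1, f_2, f_3, f_4):
  remainder 35/9*q**2 + 413/18*q - 161/6 ≠ 0; add k_5 = 35/9*q**2 + 413/18*q - 161/6 to the basis.

S(f_1,f_3): lcm = p*q. S = 35/9*q**2 - 239/36*q + 11/4.
  reduce S modulo (f_1, f_2, f_3, f_4, k_5):
  remainder -355/12*q + 355/12 ≠ 0; add k_6 = -355/12*q + 355/12 to the basis.

The other S-polynomials (S(f_1,f_4), S(f_2,f_3), S(f_2,f_4), S(f_3,f_4), S(f_1,k_5), S(f_2,k_5), S(f_3,k_5), S(f_4,k_5), S(f_1,k_6), S(f_2,k_6), S(f_3,k_6), S(f_4,k_6), S(k_5,k_6)) all reduce to 0 modulo the current basis, so we have a Gröbner basis.
Inter-reduce: drop elements whose leading term is divisible by another's, tail-reduce, and make monic.
Reduced Gröbner basis: {p - 1, q - 1}.
Label its elements g_1 = p - 1, g_2 = q - 1.

Reduce h = -6*p + 5/3*q - 5/3 modulo G:
  leading term p: subtract (-6)·g_1 from -6*p + 5/3*q - 5/3 → 5/3*q - 23/3
  leading term q: subtract (5/3)·g_2 from 5/3*q - 23/3 → -6
  leading term 1: no divisor's leading term divides it; move -6 to the remainder.
  normal form = -6.
The normal form is nonzero, so h ∉ I. Since h minus its normal form lies in I, I + (h) = I + (r) where r = -6; decide whether this ideal is the whole ring.
Here r = -6 is a nonzero constant, hence a unit: 1 ∈ I + (h), the Gröbner basis of I + (h) is {1}, and the enlarged system has no common solution — adjoining h is inconsistent.

Adjoining -6*p + 5/3*q - 5/3 makes the ideal the whole ring: the system is inconsistent.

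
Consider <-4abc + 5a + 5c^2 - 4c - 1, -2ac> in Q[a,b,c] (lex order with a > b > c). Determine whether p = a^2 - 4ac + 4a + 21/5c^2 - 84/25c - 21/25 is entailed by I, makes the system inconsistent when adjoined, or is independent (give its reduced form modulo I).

a^2 - 4ac + 4a + 21/5c^2 - 84/25c - 21/25 lies in I (it reduces to 0).

First compute the reduced Gröbner basis of I by Buchberger's algorithm.
f_1 = -4abc + 5a + 5c^2 - 4c - 1, LT = abc.
f_2 = -2ac, LT = ac.

S(f_1,f_2): lcm = abc. S = -5/4a - 5/4c^2 + c + 1/4.
  reduce S modulo (f_1, f_2):
  remainder -5/4a - 5/4c^2 + c + 1/4 ≠ 0; add h_3 = -5/4a - 5/4c^2 + c + 1/4 to the basis.

S(f_1,h_3): lcm = abc. S = -5/4a - bc^3 + 4/5bc^2 + 1/5bc - 5/4c^2 + c + 1/4.
  reduce S modulo (f_1, f_2, h_3):
  remainder -bc^3 + 4/5bc^2 + 1/5bc ≠ 0; add h_4 = -bc^3 + 4/5bc^2 + 1/5bc to the basis.

S(f_2,h_3): lcm = ac. S = -c^3 + 4/5c^2 + 1/5c.
  reduce S modulo (f_1, f_2, h_3, h_4):
  remainder -c^3 + 4/5c^2 + 1/5c ≠ 0; add h_5 = -c^3 + 4/5c^2 + 1/5c to the basis.

The other S-polynomials (S(f_1,h_4), S(f_2,h_4), S(h_3,h_4), S(f_1,h_5), S(f_2,h_5), S(h_3,h_5), S(h_4,h_5)) all reduce to 0 modulo the current basis, so we have a Gröbner basis.
Inter-reduce: drop elements whose leading term is divisible by another's, tail-reduce, and make monic.
Reduced Gröbner basis: {a + c^2 - 4/5c - 1/5, c^3 - 4/5c^2 - 1/5c}.
Label its elements g_1 = a + c^2 - 4/5c - 1/5, g_2 = c^3 - 4/5c^2 - 1/5c.

Reduce p = a^2 - 4ac + 4a + 21/5c^2 - 84/25c - 21/25 modulo G:
  leading term a^2: subtract (a)·g_1 from a^2 - 4ac + 4a + 21/5c^2 - 84/25c - 21/25 → -ac^2 - 16/5ac + 21/5a + 21/5c^2 - 84/25c - 21/25
  leading term ac^2: subtract (-c^2)·g_1 from -ac^2 - 16/5ac + 21/5a + 21/5c^2 - 84/25c - 21/25 → -16/5ac + 21/5a + c^4 - 4/5c^3 + 4c^2 - 84/25c - 21/25
  leading term ac: subtract (-16/5c)·g_1 from -16/5ac + 21/5a + c^4 - 4/5c^3 + 4c^2 - 84/25c - 21/25 → 21/5a + c^4 + 12/5c^3 + 36/25c^2 - 4c - 21/25
  leading term a: subtract (21/5)·g_1 from 21/5a + c^4 + 12/5c^3 + 36/25c^2 - 4c - 21/25 → c^4 + 12/5c^3 - 69/25c^2 - 16/25c
  leading term c^4: subtract (c)·g_2 from c^4 + 12/5c^3 - 69/25c^2 - 16/25c → 16/5c^3 - 64/25c^2 - 16/25c
  leading term c^3: subtract (16/5)·g_2 from 16/5c^3 - 64/25c^2 - 16/25c → 0
  normal form = 0.
Since the normal form is 0, p ∈ I.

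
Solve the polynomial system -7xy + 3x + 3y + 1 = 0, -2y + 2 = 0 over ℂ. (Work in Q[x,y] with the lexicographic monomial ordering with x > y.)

{(1, 1)}

Compute a lex Gröbner basis by Buchberger's algorithm.
f_1 = -7xy + 3x + 3y + 1, LT = xy.
f_2 = -2y + 2, LT = y.

S(f_1,f_2): lcm = xy. S = 4/7x - 3/7y - 1/7.
  leading term x: no divisor's leading term divides it; move 4/7x to the remainder.
  leading term y: subtract (3/14)·f_2 from -3/7y - 1/7 → -4/7
  leading term 1: no divisor's leading term divides it; move -4/7 to the remainder.
  remainder 4/7x - 4/7 ≠ 0; add h_3 = 4/7x - 4/7 to the basis.

The other S-polynomials (S(f_1,h_3), S(f_2,h_3)) all reduce to 0 modulo the current basis, so we have a Gröbner basis.
Inter-reduce: drop elements whose leading term is divisible by another's, tail-reduce, and make monic.
Reduced Gröbner basis: {x - 1, y - 1}.

The lex basis is triangular: the last element involves only y. Solving y - 1 = 0 gives y ∈ {1}; substituting each value into the earlier elements determines the remaining variables.
  y = 1: the earlier basis element becomes x - 1 = 0, giving x = 1 — point (1, 1).
Check: every point annihilates each of the original generators.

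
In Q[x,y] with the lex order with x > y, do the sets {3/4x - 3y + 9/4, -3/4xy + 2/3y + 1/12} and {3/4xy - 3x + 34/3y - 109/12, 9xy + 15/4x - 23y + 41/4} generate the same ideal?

Two ideals are equal iff their reduced Gröbner bases coincide (the reduced basis is unique for a fixed ordering).
Buchberger on the first generating set:
f_1 = 3/4x - 3y + 9/4, LT = x.
f_2 = -3/4xy + 2/3y + 1/12, LT = xy.

S(f_1,f_2): lcm = xy. S = -4y^2 + 35/9y + 1/9.
  reduce S modulo (f_1, f_2):
  remainder -4y^2 + 35/9y + 1/9 ≠ 0; add g_3 = -4y^2 + 35/9y + 1/9 to the basis.

The other S-polynomials (S(f_1,g_3), S(f_2,g_3)) all reduce to 0 modulo the current basis, so we have a Gröbner basis.
Inter-reduce: drop elements whose leading term is divisible by another's, tail-reduce, and make monic.
Reduced Gröbner basis: {x - 4y + 3, y^2 - 35/36y - 1/36}.

Buchberger on the second generating set:
h_1 = 3/4xy - 3x + 34/3y - 109/12, LT = xy.
h_2 = 9xy + 15/4x - 23y + 41/4, LT = xy.

S(h_1,h_2): lcm = xy. S = -53/12x + 53/3y - 53/4.
  reduce S modulo (h_1, h_2):
  remainder -53/12x + 53/3y - 53/4 ≠ 0; add k_3 = -53/12x + 53/3y - 53/4 to the basis.

S(h_1,k_3): lcm = xy. S = -4x + 4y^2 + 109/9y - 109/9.
  reduce S modulo (h_1, h_2, k_3):
  remainder 4y^2 - 35/9y - 1/9 ≠ 0; add k_4 = 4y^2 - 35/9y - 1/9 to the basis.

The other S-polynomials (S(h_2,k_3), S(h_1,k_4), S(h_2,k_4), S(k_3,k_4)) all reduce to 0 modulo the current basis, so we have a Gröbner basis.
Inter-reduce: drop elements whose leading term is divisible by another's, tail-reduce, and make monic.
Reduced Gröbner basis: {x - 4y + 3, y^2 - 35/36y - 1/36}.

The two bases agree; hence the ideals are identical.

Yes, the ideals are equal.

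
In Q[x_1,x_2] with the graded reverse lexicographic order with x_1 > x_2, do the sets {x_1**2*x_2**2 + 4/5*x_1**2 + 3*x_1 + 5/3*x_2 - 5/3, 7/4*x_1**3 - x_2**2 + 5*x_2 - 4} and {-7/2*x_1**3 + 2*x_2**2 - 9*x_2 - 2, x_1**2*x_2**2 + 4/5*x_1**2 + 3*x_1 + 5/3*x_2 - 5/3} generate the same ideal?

No, the ideals differ.

Two ideals are equal iff their reduced Gröbner bases coincide (the reduced basis is unique for a fixed ordering).
Buchberger on the first generating set:
f_1 = x_1**2*x_2**2 + 4/5*x_1**2 + 3*x_1 + 5/3*x_2 - 5/3, LT = x_1**2*x_2**2.
f_2 = 7/4*x_1**3 - x_2**2 + 5*x_2 - 4, LT = x_1**3.

S(f_1,f_2): lcm = x_1**3*x_2**2. S = 4/7*x_2**4 + 4/5*x_1**3 - 20/7*x_2**3 + 3*x_1**2 + 5/3*x_1*x_2 + 16/7*x_2**2 - 5/3*x_1.
  leading term x_2**4: no divisor's leading term divides it; move 4/7*x_2**4 to the remainder.
  leading term x_1**3: subtract (16/35)·f_2 from 4/5*x_1**3 - 20/7*x_2**3 + 3*x_1**2 + 5/3*x_1*x_2 + 16/7*x_2**2 - 5/3*x_1 → -20/7*x_2**3 + 3*x_1**2 + 5/3*x_1*x_2 + 96/35*x_2**2 - 5/3*x_1 - 16/7*x_2 + 64/35
  leading term x_2**3: no divisor's leading term divides it; move -20/7*x_2**3 to the remainder.
  leading term x_1**2: no divisor's leading term divides it; move 3*x_1**2 to the remainder.
  leading term x_1*x_2: no divisor's leading term divides it; move 5/3*x_1*x_2 to the remainder.
  leading term x_2**2: no divisor's leading term divides it; move 96/35*x_2**2 to the remainder.
  leading term x_1: no divisor's leading term divides it; move -5/3*x_1 to the remainder.
  leading term x_2: no divisor's leading term divides it; move -16/7*x_2 to the remainder.
  leading term 1: no divisor's leading term divides it; move 64/35 to the remainder.
  remainder 4/7*x_2**4 - 20/7*x_2**3 + 3*x_1**2 + 5/3*x_1*x_2 + 96/35*x_2**2 - 5/3*x_1 - 16/7*x_2 + 64/35 ≠ 0; add g_3 = 4/7*x_2**4 - 20/7*x_2**3 + 3*x_1**2 + 5/3*x_1*x_2 + 96/35*x_2**2 - 5/3*x_1 - 16/7*x_2 + 64/35 to the basis.

The other S-polynomials (S(f_1,g_3), S(f_2,g_3)) all reduce to 0 modulo the current basis, so we have a Gröbner basis.
Inter-reduce: drop elements whose leading term is divisible by another's, tail-reduce, and make monic.
Reduced Gröbner basis: {x_1**2*x_2**2 + 4/5*x_1**2 + 3*x_1 + 5/3*x_2 - 5/3, x_2**4 - 5*x_2**3 + 21/4*x_1**2 + 35/12*x_1*x_2 + 24/5*x_2**2 - 35/12*x_1 - 4*x_2 + 16/5, x_1**3 - 4/7*x_2**2 + 20/7*x_2 - 16/7}.

Buchberger on the second generating set:
h_1 = -7/2*x_1**3 + 2*x_2**2 - 9*x_2 - 2, LT = x_1**3.
h_2 = x_1**2*x_2**2 + 4/5*x_1**2 + 3*x_1 + 5/3*x_2 - 5/3, LT = x_1**2*x_2**2.

S(h_1,h_2): lcm = x_1**3*x_2**2. S = -4/7*x_2**4 - 4/5*x_1**3 + 18/7*x_2**3 - 3*x_1**2 - 5/3*x_1*x_2 + 4/7*x_2**2 + 5/3*x_1.
  leading term x_2**4: no divisor's leading term divides it; move -4/7*x_2**4 to the remainder.
  leading term x_1**3: subtract (8/35)·h_1 from -4/5*x_1**3 + 18/7*x_2**3 - 3*x_1**2 - 5/3*x_1*x_2 + 4/7*x_2**2 + 5/3*x_1 → 18/7*x_2**3 - 3*x_1**2 - 5/3*x_1*x_2 + 4/35*x_2**2 + 5/3*x_1 + 72/35*x_2 + 16/35
  leading term x_2**3: no divisor's leading term divides it; move 18/7*x_2**3 to the remainder.
  leading term x_1**2: no divisor's leading term divides it; move -3*x_1**2 to the remainder.
  leading term x_1*x_2: no divisor's leading term divides it; move -5/3*x_1*x_2 to the remainder.
  leading term x_2**2: no divisor's leading term divides it; move 4/35*x_2**2 to the remainder.
  leading term x_1: no divisor's leading term divides it; move 5/3*x_1 to the remainder.
  leading term x_2: no divisor's leading term divides it; move 72/35*x_2 to the remainder.
  leading term 1: no divisor's leading term divides it; move 16/35 to the remainder.
  remainder -4/7*x_2**4 + 18/7*x_2**3 - 3*x_1**2 - 5/3*x_1*x_2 + 4/35*x_2**2 + 5/3*x_1 + 72/35*x_2 + 16/35 ≠ 0; add k_3 = -4/7*x_2**4 + 18/7*x_2**3 - 3*x_1**2 - 5/3*x_1*x_2 + 4/35*x_2**2 + 5/3*x_1 + 72/35*x_2 + 16/35 to the basis.

The other S-polynomials (S(h_1,k_3), S(h_2,k_3)) all reduce to 0 modulo the current basis, so we have a Gröbner basis.
Inter-reduce: drop elements whose leading term is divisible by another's, tail-reduce, and make monic.
Reduced Gröbner basis: {x_1**2*x_2**2 + 4/5*x_1**2 + 3*x_1 + 5/3*x_2 - 5/3, x_2**4 - 9/2*x_2**3 + 21/4*x_1**2 + 35/12*x_1*x_2 - 1/5*x_2**2 - 35/12*x_1 - 18/5*x_2 - 4/5, x_1**3 - 4/7*x_2**2 + 18/7*x_2 + 4/7}.

These differ, so the ideals are not equal.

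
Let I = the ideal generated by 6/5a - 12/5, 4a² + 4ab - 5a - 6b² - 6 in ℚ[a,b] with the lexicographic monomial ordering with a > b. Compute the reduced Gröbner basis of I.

f_1 = 6/5a - 12/5, LT = a.
f_2 = 4a² + 4ab - 5a - 6b² - 6, LT = a².

S(f_1,f_2): lcm = a². S = -ab - ¾a + 3/2b² + 3/2.
  reduce S modulo (f_1, f_2):
  remainder 3/2b² - 2b ≠ 0; add g_3 = 3/2b² - 2b to the basis.

The other S-polynomials (S(f_1,g_3), S(f_2,g_3)) all reduce to 0 modulo the current basis, so we have a Gröbner basis.
Inter-reduce: drop elements whose leading term is divisible by another's, tail-reduce, and make monic.

G = {a - 2, b² - 4/3b}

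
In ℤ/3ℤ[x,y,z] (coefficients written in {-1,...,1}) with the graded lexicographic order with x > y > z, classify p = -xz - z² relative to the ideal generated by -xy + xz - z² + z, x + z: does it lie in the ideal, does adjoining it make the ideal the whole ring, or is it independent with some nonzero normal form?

-xz - z² lies in I (it reduces to 0).

First compute the reduced Gröbner basis of I by Buchberger's algorithm.
f_1 = -xy + xz - z² + z, LT = xy.
f_2 = x + z, LT = x.

S(f_1,f_2): lcm = xy. S = -xz - yz + z² - z.
  leading term xz: subtract (-z)·f_2 from -xz - yz + z² - z → -yz - z² - z
  leading term yz: no divisor's leading term divides it; move -yz to the remainder.
  leading term z²: no divisor's leading term divides it; move -z² to the remainder.
  leading term z: no divisor's leading term divides it; move -z to the remainder.
  remainder -yz - z² - z ≠ 0; add h_3 = -yz - z² - z to the basis.

The other S-polynomials (S(f_1,h_3), S(f_2,h_3)) all reduce to 0 modulo the current basis, so we have a Gröbner basis.
Inter-reduce: drop elements whose leading term is divisible by another's, tail-reduce, and make monic.
Reduced Gröbner basis: {yz + z² + z, x + z}.
Label its elements g_1 = yz + z² + z, g_2 = x + z.

Reduce p = -xz - z² modulo G:
  leading term xz: subtract (-z)·g_2 from -xz - z² → 0
  normal form = 0.
Since the normal form is 0, p ∈ I.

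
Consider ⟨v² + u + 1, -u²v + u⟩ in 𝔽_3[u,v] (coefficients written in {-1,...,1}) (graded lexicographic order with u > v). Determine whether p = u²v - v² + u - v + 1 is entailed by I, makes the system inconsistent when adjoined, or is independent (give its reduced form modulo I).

Adjoining u²v - v² + u - v + 1 makes the ideal the whole ring: the system is inconsistent.

First compute the reduced Gröbner basis of I by Buchberger's algorithm.
f_1 = v² + u + 1, LT = v².
f_2 = -u²v + u, LT = u²v.

S(f_1,f_2): lcm = u²v². S = u³ + u² + uv.
  leading term u³: no divisor's leading term divides it; move u³ to the remainder.
  leading term u²: no divisor's leading term divides it; move u² to the remainder.
  leading term uv: no divisor's leading term divides it; move uv to the remainder.
  remainder u³ + u² + uv ≠ 0; add h_3 = u³ + u² + uv to the basis.

The other S-polynomials (S(f_1,h_3), S(f_2,h_3)) all reduce to 0 modulo the current basis, so we have a Gröbner basis.
Inter-reduce: drop elements whose leading term is divisible by another's, tail-reduce, and make monic.
Reduced Gröbner basis: {u³ + u² + uv, u²v - u, v² + u + 1}.
Label its elements g_1 = u³ + u² + uv, g_2 = u²v - u, g_3 = v² + u + 1.

Reduce p = u²v - v² + u - v + 1 modulo G:
  leading term u²v: subtract (1)·g_2 from u²v - v² + u - v + 1 → -v² - u - v + 1
  leading term v²: subtract (-1)·g_3 from -v² - u - v + 1 → -v - 1
  leading term v: no divisor's leading term divides it; move -v to the remainder.
  leading term 1: no divisor's leading term divides it; move -1 to the remainder.
  normal form = -v - 1.
The normal form is nonzero, so p ∉ I. Since p minus its normal form lies in I, I + (p) = I + (r) where r = -v - 1; decide whether this ideal is the whole ring.
Run Buchberger on G together with r (pairs among the g_i already reduce to 0 since G is a Gröbner basis):
g_1 = u³ + u² + uv, LT = u³.
g_2 = u²v - u, LT = u²v.
g_3 = v² + u + 1, LT = v².
r = -v - 1, LT = v.

S(g_2,r): lcm = u²v. S = -u² - u.
  leading term u²: no divisor's leading term divides it; move -u² to the remainder.
  leading term u: no divisor's leading term divides it; move -u to the remainder.
  remainder -u² - u ≠ 0; add m_5 = -u² - u to the basis.

S(g_3,r): lcm = v². S = u - v + 1.
  leading term u: no divisor's leading term divides it; move u to the remainder.
  leading term v: subtract (1)·r from -v + 1 → -1
  leading term 1: no divisor's leading term divides it; move -1 to the remainder.
  remainder u - 1 ≠ 0; add m_6 = u - 1 to the basis.

S(g_1,m_5): lcm = u³. S = uv.
  leading term uv: subtract (-u)·r from uv → -u
  leading term u: subtract (-1)·m_6 from -u → -1
  leading term 1: no divisor's leading term divides it; move -1 to the remainder.
  remainder -1 ≠ 0; add m_7 = -1 to the basis.

The other S-polynomials (S(g_1,g_2), S(g_1,g_3), S(g_1,r), S(g_2,g_3), S(g_2,m_5), S(g_3,m_5), S(r,m_5), S(g_1,m_6), S(g_2,m_6), S(g_3,m_6), S(r,m_6), S(m_5,m_6), S(g_1,m_7), S(g_2,m_7), S(g_3,m_7), S(r,m_7), S(m_5,m_7), S(m_6,m_7)) all reduce to 0 modulo the current basis, so we have a Gröbner basis.
Inter-reduce: drop elements whose leading term is divisible by another's, tail-reduce, and make monic.
Reduced Gröbner basis: {1}.
The reduced Gröbner basis of I + (p) is {1}: the ideal is the whole ring, so the enlarged system has no common solution — adjoining p is inconsistent.

Ideal membership is decidable via reduction modulo a Gröbner basis.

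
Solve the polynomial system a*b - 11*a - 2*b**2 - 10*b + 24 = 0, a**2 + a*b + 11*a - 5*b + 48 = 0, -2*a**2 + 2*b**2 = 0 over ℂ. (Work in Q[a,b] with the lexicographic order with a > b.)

{(-3, 3)}

Compute a lex Gröbner basis by Buchberger's algorithm.
f_1 = a*b - 11*a - 2*b**2 - 10*b + 24, LT = a*b.
f_2 = a**2 + a*b + 11*a - 5*b + 48, LT = a**2.
f_3 = -2*a**2 + 2*b**2, LT = a**2.

S(f_1,f_2): lcm = a**2*b. S = -11*a**2 - 3*a*b**2 - 21*a*b + 24*a + 5*b**2 - 48*b.
  reduce S modulo (f_1, f_2, f_3):
  remainder -328*a - 6*b**3 - 111*b**2 - 461*b + 1560 ≠ 0; add h_4 = -328*a - 6*b**3 - 111*b**2 - 461*b + 1560 to the basis.

S(f_1,f_3): lcm = a**2*b. S = -11*a**2 - 2*a*b**2 - 10*a*b + 24*a + b**3.
  reduce S modulo (f_1, f_2, f_3, h_4):
  remainder -117/82*b**3 - 5395/164*b**2 - 15765/164*b + 25542/41 ≠ 0; add h_5 = -117/82*b**3 - 5395/164*b**2 - 15765/164*b + 25542/41 to the basis.

S(f_2,f_3): lcm = a**2. S = a*b + 11*a + b**2 - 5*b + 48.
  reduce S modulo (f_1, f_2, f_3, h_4, h_5):
  remainder 29/6*b**2 + 31/26*b - 612/13 ≠ 0; add h_6 = 29/6*b**2 + 31/26*b - 612/13 to the basis.

S(f_1,h_4): lcm = a*b. S = -11*a - 3/164*b**4 - 111/328*b**3 - 1117/328*b**2 - 215/41*b + 24.
  reduce S modulo (f_1, f_2, f_3, h_4, h_5, h_6):
  remainder -230912/14703*b + 230912/4901 ≠ 0; add h_7 = -230912/14703*b + 230912/4901 to the basis.

The other S-polynomials (S(f_2,h_4), S(f_3,h_4), S(f_1,h_5), S(f_2,h_5), S(f_3,h_5), S(h_4,h_5), S(f_1,h_6), S(f_2,h_6), S(f_3,h_6), S(h_4,h_6), S(h_5,h_6), S(f_1,h_7), S(f_2,h_7), S(f_3,h_7), S(h_4,h_7), S(h_5,h_7), S(h_6,h_7)) all reduce to 0 modulo the current basis, so we have a Gröbner basis.
Inter-reduce: drop elements whose leading term is divisible by another's, tail-reduce, and make monic.
Reduced Gröbner basis: {a + 3, b - 3}.

A lex Gröbner basis eliminates variables successively. Here b - 3 depends only on b, with roots {3}; lifting each root through the earlier basis elements recovers the full solutions.
  b = 3: the earlier basis element becomes a + 3 = 0, giving a = -3 — point (-3, 3).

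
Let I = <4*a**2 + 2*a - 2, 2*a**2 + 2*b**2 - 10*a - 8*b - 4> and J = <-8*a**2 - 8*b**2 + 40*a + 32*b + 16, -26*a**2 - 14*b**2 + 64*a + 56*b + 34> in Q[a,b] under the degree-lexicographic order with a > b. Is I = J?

Two ideals are equal iff their reduced Gröbner bases coincide (the reduced basis is unique for a fixed ordering).
Buchberger on the first generating set:
f_1 = 4*a**2 + 2*a - 2, LT = a**2.
f_2 = 2*a**2 + 2*b**2 - 10*a - 8*b - 4, LT = a**2.

S(f_1,f_2): lcm = a**2. S = -b**2 + 11/2*a + 4*b + 3/2.
  reduce S modulo (f_1, f_2):
  remainder -b**2 + 11/2*a + 4*b + 3/2 ≠ 0; add g_3 = -b**2 + 11/2*a + 4*b + 3/2 to the basis.

The other S-polynomials (S(f_1,g_3), S(f_2,g_3)) all reduce to 0 modulo the current basis, so we have a Gröbner basis.
Inter-reduce: drop elements whose leading term is divisible by another's, tail-reduce, and make monic.
Reduced Gröbner basis: {a**2 + 1/2*a - 1/2, b**2 - 11/2*a - 4*b - 3/2}.

Buchberger on the second generating set:
h_1 = -8*a**2 - 8*b**2 + 40*a + 32*b + 16, LT = a**2.
h_2 = -26*a**2 - 14*b**2 + 64*a + 56*b + 34, LT = a**2.

S(h_1,h_2): lcm = a**2. S = 6/13*b**2 - 33/13*a - 24/13*b - 9/13.
  reduce S modulo (h_1, h_2):
  remainder 6/13*b**2 - 33/13*a - 24/13*b - 9/13 ≠ 0; add k_3 = 6/13*b**2 - 33/13*a - 24/13*b - 9/13 to the basis.

The other S-polynomials (S(h_1,k_3), S(h_2,k_3)) all reduce to 0 modulo the current basis, so we have a Gröbner basis.
Inter-reduce: drop elements whose leading term is divisible by another's, tail-reduce, and make monic.
Reduced Gröbner basis: {a**2 + 1/2*a - 1/2, b**2 - 11/2*a - 4*b - 3/2}.

These coincide, so the ideals are equal.

Yes, the ideals are equal.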